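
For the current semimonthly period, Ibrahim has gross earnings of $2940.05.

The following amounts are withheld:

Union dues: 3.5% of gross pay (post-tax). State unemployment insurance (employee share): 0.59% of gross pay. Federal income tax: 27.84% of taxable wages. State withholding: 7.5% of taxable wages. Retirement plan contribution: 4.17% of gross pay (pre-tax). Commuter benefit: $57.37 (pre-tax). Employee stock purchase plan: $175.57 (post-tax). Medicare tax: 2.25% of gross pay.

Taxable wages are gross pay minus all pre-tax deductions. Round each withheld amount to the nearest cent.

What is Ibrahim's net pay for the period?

Retirement plan contribution: $2940.05 × 0.0417 = $122.60
Commuter benefit: $57.37
Pre-tax total = $122.60 + $57.37 = $179.97
Taxable wages = $2940.05 − $179.97 = $2760.08
State withholding: $2760.08 × 0.075 = $207.01
Federal income tax: $2760.08 × 0.2784 = $768.41
Medicare tax: $2940.05 × 0.0225 = $66.15
State unemployment insurance (employee share): $2940.05 × 0.0059 = $17.35
Union dues: $2940.05 × 0.035 = $102.90
Employee stock purchase plan: $175.57
Total deductions = $122.60 + $57.37 + $207.01 + $768.41 + $66.15 + $17.35 + $102.90 + $175.57 = $1517.36
Net pay = $2940.05 − $1517.36 = $1422.69

$1422.69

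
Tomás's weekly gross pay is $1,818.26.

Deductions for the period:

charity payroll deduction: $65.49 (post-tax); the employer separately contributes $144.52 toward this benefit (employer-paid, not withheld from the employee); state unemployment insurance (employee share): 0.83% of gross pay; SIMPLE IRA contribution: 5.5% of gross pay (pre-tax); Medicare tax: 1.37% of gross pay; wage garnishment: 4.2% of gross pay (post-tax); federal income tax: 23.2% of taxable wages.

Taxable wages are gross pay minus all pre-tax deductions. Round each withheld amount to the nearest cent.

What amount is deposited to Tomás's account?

SIMPLE IRA contribution: $1,818.26 × 0.055 = $100.00
Taxable wages = $1,818.26 − $100.00 = $1,718.26
Federal income tax: $1,718.26 × 0.232 = $398.64
State unemployment insurance (employee share): $1,818.26 × 0.0083 = $15.09
Medicare tax: $1,818.26 × 0.0137 = $24.91
Wage garnishment: $1,818.26 × 0.042 = $76.37
Charity payroll deduction: $65.49
(Employer's $144.52 toward charity payroll deduction is not withheld from the employee.)
Total deductions = $100.00 + $398.64 + $15.09 + $24.91 + $76.37 + $65.49 = $680.50
Net pay = $1,818.26 − $680.50 = $1,137.76

$1,137.76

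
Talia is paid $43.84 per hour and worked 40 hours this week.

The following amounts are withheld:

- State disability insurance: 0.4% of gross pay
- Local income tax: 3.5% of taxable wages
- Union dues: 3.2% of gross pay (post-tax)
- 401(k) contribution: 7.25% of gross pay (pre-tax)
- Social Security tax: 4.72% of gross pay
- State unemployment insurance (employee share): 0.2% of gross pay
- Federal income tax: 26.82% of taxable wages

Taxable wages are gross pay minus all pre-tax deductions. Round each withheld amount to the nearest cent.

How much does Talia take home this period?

$983.90

Gross pay: 40 × $43.84 = $1,753.60
401(k) contribution: $1,753.60 × 0.0725 = $127.14
Taxable wages = $1,753.60 − $127.14 = $1,626.46
Local income tax: $1,626.46 × 0.035 = $56.93
Federal income tax: $1,626.46 × 0.2682 = $436.22
State disability insurance: $1,753.60 × 0.004 = $7.01
Social Security tax: $1,753.60 × 0.0472 = $82.77
State unemployment insurance (employee share): $1,753.60 × 0.002 = $3.51
Union dues: $1,753.60 × 0.032 = $56.12
Total deductions = $127.14 + $56.93 + $436.22 + $7.01 + $82.77 + $3.51 + $56.12 = $769.70
Net pay = $1,753.60 − $769.70 = $983.90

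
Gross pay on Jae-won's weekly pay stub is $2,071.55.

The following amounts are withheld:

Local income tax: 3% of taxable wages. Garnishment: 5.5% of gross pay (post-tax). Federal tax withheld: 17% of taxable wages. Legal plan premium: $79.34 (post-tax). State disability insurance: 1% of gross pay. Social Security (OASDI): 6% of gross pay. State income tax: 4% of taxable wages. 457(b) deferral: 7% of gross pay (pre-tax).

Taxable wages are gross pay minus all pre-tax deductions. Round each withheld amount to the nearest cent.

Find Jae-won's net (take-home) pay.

457(b) deferral: $2,071.55 × 0.07 = $145.01
Taxable wages = $2,071.55 − $145.01 = $1,926.54
Local income tax: $1,926.54 × 0.03 = $57.80
State income tax: $1,926.54 × 0.04 = $77.06
Federal tax withheld: $1,926.54 × 0.17 = $327.51
State disability insurance: $2,071.55 × 0.01 = $20.72
Social Security (OASDI): $2,071.55 × 0.06 = $124.29
Garnishment: $2,071.55 × 0.055 = $113.94
Legal plan premium: $79.34
Total deductions = $145.01 + $57.80 + $77.06 + $327.51 + $20.72 + $124.29 + $113.94 + $79.34 = $945.67
Net pay = $2,071.55 − $945.67 = $1,125.88

$1,125.88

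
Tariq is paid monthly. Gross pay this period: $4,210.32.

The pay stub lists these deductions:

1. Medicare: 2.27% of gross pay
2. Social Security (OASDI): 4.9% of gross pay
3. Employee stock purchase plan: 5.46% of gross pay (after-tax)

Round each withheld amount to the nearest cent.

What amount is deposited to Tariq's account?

$3,678.56

Medicare: $4,210.32 × 0.0227 = $95.57
Social Security (OASDI): $4,210.32 × 0.049 = $206.31
Employee stock purchase plan: $4,210.32 × 0.0546 = $229.88
Total deductions = $95.57 + $206.31 + $229.88 = $531.76
Net pay = $4,210.32 − $531.76 = $3,678.56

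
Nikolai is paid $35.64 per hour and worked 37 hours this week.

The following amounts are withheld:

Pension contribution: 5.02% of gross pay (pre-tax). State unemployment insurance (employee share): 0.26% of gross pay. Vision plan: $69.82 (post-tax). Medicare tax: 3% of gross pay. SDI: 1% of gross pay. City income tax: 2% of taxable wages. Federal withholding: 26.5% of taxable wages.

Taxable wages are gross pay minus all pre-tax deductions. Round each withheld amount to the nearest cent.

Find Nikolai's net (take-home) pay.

Gross pay: 37 × $35.64 = $1,318.68
Pension contribution: $1,318.68 × 0.0502 = $66.20
Taxable wages = $1,318.68 − $66.20 = $1,252.48
City income tax: $1,252.48 × 0.02 = $25.05
Federal withholding: $1,252.48 × 0.265 = $331.91
SDI: $1,318.68 × 0.01 = $13.19
State unemployment insurance (employee share): $1,318.68 × 0.0026 = $3.43
Medicare tax: $1,318.68 × 0.03 = $39.56
Vision plan: $69.82
Total deductions = $66.20 + $25.05 + $331.91 + $13.19 + $3.43 + $39.56 + $69.82 = $549.16
Net pay = $1,318.68 − $549.16 = $769.52

$769.52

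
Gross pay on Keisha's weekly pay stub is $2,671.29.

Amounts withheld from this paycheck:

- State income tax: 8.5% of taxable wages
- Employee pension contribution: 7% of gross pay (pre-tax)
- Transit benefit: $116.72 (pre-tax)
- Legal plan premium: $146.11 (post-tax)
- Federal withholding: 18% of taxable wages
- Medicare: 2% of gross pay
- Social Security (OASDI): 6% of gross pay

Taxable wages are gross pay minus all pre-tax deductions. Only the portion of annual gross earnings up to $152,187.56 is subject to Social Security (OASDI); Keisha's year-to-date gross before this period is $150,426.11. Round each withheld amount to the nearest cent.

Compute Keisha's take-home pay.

Transit benefit: $116.72
Employee pension contribution: $2,671.29 × 0.07 = $186.99
Pre-tax total = $116.72 + $186.99 = $303.71
Taxable wages = $2,671.29 − $303.71 = $2,367.58
State income tax: $2,367.58 × 0.085 = $201.24
Federal withholding: $2,367.58 × 0.18 = $426.16
Social Security (OASDI): only $152,187.56 − $150,426.11 = $1,761.45 of this check is subject → $1,761.45 × 0.06 = $105.69
Medicare: $2,671.29 × 0.02 = $53.43
Legal plan premium: $146.11
Total deductions = $116.72 + $186.99 + $201.24 + $426.16 + $105.69 + $53.43 + $146.11 = $1,236.34
Net pay = $2,671.29 − $1,236.34 = $1,434.95

$1,434.95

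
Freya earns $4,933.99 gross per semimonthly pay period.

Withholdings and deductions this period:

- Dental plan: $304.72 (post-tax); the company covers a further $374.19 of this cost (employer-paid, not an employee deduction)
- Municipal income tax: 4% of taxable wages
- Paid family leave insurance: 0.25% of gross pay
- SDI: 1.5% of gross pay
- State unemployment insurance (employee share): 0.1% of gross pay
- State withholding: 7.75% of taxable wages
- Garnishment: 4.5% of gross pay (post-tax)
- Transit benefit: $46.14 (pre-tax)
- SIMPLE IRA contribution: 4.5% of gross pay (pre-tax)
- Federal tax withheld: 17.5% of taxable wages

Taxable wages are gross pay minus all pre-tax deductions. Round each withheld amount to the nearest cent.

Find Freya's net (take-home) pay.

$2,683.05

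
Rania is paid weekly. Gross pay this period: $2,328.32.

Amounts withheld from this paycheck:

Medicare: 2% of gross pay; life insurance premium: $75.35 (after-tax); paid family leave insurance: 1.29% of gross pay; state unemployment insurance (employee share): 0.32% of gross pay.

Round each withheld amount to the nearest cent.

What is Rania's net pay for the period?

$2,168.91

Paid family leave insurance: $2,328.32 × 0.0129 = $30.04
Medicare: $2,328.32 × 0.02 = $46.57
State unemployment insurance (employee share): $2,328.32 × 0.0032 = $7.45
Life insurance premium: $75.35
Total deductions = $30.04 + $46.57 + $7.45 + $75.35 = $159.41
Net pay = $2,328.32 − $159.41 = $2,168.91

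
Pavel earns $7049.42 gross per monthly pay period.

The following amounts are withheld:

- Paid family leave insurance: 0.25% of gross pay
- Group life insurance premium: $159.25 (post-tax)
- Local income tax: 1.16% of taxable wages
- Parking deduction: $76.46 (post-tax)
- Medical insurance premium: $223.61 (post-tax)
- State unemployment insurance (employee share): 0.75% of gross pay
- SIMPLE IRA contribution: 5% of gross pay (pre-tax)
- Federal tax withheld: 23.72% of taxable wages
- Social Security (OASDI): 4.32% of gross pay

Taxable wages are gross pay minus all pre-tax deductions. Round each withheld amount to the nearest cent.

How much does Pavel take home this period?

SIMPLE IRA contribution: $7049.42 × 0.05 = $352.47
Taxable wages = $7049.42 − $352.47 = $6696.95
Federal tax withheld: $6696.95 × 0.2372 = $1588.52
Local income tax: $6696.95 × 0.0116 = $77.68
State unemployment insurance (employee share): $7049.42 × 0.0075 = $52.87
Social Security (OASDI): $7049.42 × 0.0432 = $304.53
Paid family leave insurance: $7049.42 × 0.0025 = $17.62
Parking deduction: $76.46
Group life insurance premium: $159.25
Medical insurance premium: $223.61
Total deductions = $352.47 + $1588.52 + $77.68 + $52.87 + $304.53 + $17.62 + $76.46 + $159.25 + $223.61 = $2853.01
Net pay = $7049.42 − $2853.01 = $4196.41

$4196.41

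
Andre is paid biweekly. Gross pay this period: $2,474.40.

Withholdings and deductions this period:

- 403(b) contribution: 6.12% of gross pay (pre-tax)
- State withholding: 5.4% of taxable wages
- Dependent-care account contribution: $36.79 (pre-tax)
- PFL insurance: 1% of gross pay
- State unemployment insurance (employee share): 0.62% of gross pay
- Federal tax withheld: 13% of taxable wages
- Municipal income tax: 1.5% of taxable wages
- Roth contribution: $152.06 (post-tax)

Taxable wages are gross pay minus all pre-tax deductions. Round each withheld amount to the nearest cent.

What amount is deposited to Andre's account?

$1,639.10

Dependent-care account contribution: $36.79
403(b) contribution: $2,474.40 × 0.0612 = $151.43
Pre-tax total = $36.79 + $151.43 = $188.22
Taxable wages = $2,474.40 − $188.22 = $2,286.18
State withholding: $2,286.18 × 0.054 = $123.45
Federal tax withheld: $2,286.18 × 0.13 = $297.20
Municipal income tax: $2,286.18 × 0.015 = $34.29
State unemployment insurance (employee share): $2,474.40 × 0.0062 = $15.34
PFL insurance: $2,474.40 × 0.01 = $24.74
Roth contribution: $152.06
Total deductions = $36.79 + $151.43 + $123.45 + $297.20 + $34.29 + $15.34 + $24.74 + $152.06 = $835.30
Net pay = $2,474.40 − $835.30 = $1,639.10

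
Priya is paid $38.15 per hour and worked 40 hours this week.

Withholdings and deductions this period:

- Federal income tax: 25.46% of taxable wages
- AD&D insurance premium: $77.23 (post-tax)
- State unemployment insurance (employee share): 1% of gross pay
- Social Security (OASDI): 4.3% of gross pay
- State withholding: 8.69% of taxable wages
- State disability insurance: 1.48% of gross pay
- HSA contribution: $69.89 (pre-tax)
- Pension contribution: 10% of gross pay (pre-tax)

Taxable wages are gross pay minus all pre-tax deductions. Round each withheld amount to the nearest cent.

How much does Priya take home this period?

$677.67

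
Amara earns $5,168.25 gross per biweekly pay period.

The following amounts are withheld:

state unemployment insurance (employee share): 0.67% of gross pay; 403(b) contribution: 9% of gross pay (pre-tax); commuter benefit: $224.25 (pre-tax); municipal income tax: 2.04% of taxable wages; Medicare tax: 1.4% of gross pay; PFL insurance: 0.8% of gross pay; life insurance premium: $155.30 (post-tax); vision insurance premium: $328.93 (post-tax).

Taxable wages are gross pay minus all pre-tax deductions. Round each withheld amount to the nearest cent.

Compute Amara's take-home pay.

$3,754.92

Commuter benefit: $224.25
403(b) contribution: $5,168.25 × 0.09 = $465.14
Pre-tax total = $224.25 + $465.14 = $689.39
Taxable wages = $5,168.25 − $689.39 = $4,478.86
Municipal income tax: $4,478.86 × 0.0204 = $91.37
Medicare tax: $5,168.25 × 0.014 = $72.36
PFL insurance: $5,168.25 × 0.008 = $41.35
State unemployment insurance (employee share): $5,168.25 × 0.0067 = $34.63
Vision insurance premium: $328.93
Life insurance premium: $155.30
Total deductions = $224.25 + $465.14 + $91.37 + $72.36 + $41.35 + $34.63 + $328.93 + $155.30 = $1,413.33
Net pay = $5,168.25 − $1,413.33 = $3,754.92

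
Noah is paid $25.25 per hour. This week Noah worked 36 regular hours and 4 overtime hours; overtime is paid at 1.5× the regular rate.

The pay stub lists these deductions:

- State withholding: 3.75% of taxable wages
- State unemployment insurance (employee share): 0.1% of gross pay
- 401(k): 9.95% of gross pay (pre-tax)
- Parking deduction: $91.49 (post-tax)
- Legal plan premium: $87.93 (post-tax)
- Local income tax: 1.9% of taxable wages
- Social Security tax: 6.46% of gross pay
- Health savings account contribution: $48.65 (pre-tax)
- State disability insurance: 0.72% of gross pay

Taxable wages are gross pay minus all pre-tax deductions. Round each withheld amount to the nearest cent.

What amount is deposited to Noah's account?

$598.49

Regular pay: 36 × $25.25 = $909.00
Overtime pay: 4 × $25.25 × 1.5 = $151.50
Gross pay = $909.00 + $151.50 = $1,060.50
Health savings account contribution: $48.65
401(k): $1,060.50 × 0.0995 = $105.52
Pre-tax total = $48.65 + $105.52 = $154.17
Taxable wages = $1,060.50 − $154.17 = $906.33
State withholding: $906.33 × 0.0375 = $33.99
Local income tax: $906.33 × 0.019 = $17.22
State disability insurance: $1,060.50 × 0.0072 = $7.64
State unemployment insurance (employee share): $1,060.50 × 0.001 = $1.06
Social Security tax: $1,060.50 × 0.0646 = $68.51
Parking deduction: $91.49
Legal plan premium: $87.93
Total deductions = $48.65 + $105.52 + $33.99 + $17.22 + $7.64 + $1.06 + $68.51 + $91.49 + $87.93 = $462.01
Net pay = $1,060.50 − $462.01 = $598.49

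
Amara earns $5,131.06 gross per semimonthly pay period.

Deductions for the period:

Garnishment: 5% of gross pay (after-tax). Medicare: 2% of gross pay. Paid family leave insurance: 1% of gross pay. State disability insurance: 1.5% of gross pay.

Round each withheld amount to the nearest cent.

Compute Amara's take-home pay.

$4,643.61

State disability insurance: $5,131.06 × 0.015 = $76.97
Medicare: $5,131.06 × 0.02 = $102.62
Paid family leave insurance: $5,131.06 × 0.01 = $51.31
Garnishment: $5,131.06 × 0.05 = $256.55
Total deductions = $76.97 + $102.62 + $51.31 + $256.55 = $487.45
Net pay = $5,131.06 − $487.45 = $4,643.61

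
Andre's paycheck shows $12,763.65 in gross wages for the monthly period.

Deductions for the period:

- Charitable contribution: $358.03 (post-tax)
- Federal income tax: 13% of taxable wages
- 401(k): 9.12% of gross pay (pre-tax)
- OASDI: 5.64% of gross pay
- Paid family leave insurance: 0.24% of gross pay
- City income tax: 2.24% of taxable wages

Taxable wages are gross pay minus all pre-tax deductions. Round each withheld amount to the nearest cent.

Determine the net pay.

$8,723.30

401(k): $12,763.65 × 0.0912 = $1,164.04
Taxable wages = $12,763.65 − $1,164.04 = $11,599.61
Federal income tax: $11,599.61 × 0.13 = $1,507.95
City income tax: $11,599.61 × 0.0224 = $259.83
OASDI: $12,763.65 × 0.0564 = $719.87
Paid family leave insurance: $12,763.65 × 0.0024 = $30.63
Charitable contribution: $358.03
Total deductions = $1,164.04 + $1,507.95 + $259.83 + $719.87 + $30.63 + $358.03 = $4,040.35
Net pay = $12,763.65 − $4,040.35 = $8,723.30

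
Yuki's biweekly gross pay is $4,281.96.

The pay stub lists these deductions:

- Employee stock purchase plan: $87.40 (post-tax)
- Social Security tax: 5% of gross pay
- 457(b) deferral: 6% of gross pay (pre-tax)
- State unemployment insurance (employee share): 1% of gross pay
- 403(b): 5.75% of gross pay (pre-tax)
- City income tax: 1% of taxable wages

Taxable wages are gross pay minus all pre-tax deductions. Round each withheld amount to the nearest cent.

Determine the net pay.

$3,396.72

457(b) deferral: $4,281.96 × 0.06 = $256.92
403(b): $4,281.96 × 0.0575 = $246.21
Pre-tax total = $256.92 + $246.21 = $503.13
Taxable wages = $4,281.96 − $503.13 = $3,778.83
City income tax: $3,778.83 × 0.01 = $37.79
Social Security tax: $4,281.96 × 0.05 = $214.10
State unemployment insurance (employee share): $4,281.96 × 0.01 = $42.82
Employee stock purchase plan: $87.40
Total deductions = $256.92 + $246.21 + $37.79 + $214.10 + $42.82 + $87.40 = $885.24
Net pay = $4,281.96 − $885.24 = $3,396.72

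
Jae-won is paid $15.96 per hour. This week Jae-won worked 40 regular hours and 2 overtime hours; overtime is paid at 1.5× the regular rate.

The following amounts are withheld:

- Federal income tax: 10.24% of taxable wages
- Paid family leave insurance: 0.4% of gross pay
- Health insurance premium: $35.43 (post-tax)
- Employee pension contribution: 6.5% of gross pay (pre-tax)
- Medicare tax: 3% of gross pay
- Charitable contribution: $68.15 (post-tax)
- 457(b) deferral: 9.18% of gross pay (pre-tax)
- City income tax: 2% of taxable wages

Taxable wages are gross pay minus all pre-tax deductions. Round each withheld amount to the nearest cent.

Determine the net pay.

$380.92

Regular pay: 40 × $15.96 = $638.40
Overtime pay: 2 × $15.96 × 1.5 = $47.88
Gross pay = $638.40 + $47.88 = $686.28
Employee pension contribution: $686.28 × 0.065 = $44.61
457(b) deferral: $686.28 × 0.0918 = $63.00
Pre-tax total = $44.61 + $63.00 = $107.61
Taxable wages = $686.28 − $107.61 = $578.67
City income tax: $578.67 × 0.02 = $11.57
Federal income tax: $578.67 × 0.1024 = $59.26
Medicare tax: $686.28 × 0.03 = $20.59
Paid family leave insurance: $686.28 × 0.004 = $2.75
Charitable contribution: $68.15
Health insurance premium: $35.43
Total deductions = $44.61 + $63.00 + $11.57 + $59.26 + $20.59 + $2.75 + $68.15 + $35.43 = $305.36
Net pay = $686.28 − $305.36 = $380.92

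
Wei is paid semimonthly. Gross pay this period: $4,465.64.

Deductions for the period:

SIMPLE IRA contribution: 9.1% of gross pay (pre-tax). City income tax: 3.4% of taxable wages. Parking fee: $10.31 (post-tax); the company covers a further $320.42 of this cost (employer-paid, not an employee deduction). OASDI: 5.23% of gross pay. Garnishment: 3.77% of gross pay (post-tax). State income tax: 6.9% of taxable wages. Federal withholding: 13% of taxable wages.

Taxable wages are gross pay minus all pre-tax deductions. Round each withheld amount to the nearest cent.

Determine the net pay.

$2,701.24

SIMPLE IRA contribution: $4,465.64 × 0.091 = $406.37
Taxable wages = $4,465.64 − $406.37 = $4,059.27
Federal withholding: $4,059.27 × 0.13 = $527.71
State income tax: $4,059.27 × 0.069 = $280.09
City income tax: $4,059.27 × 0.034 = $138.02
OASDI: $4,465.64 × 0.0523 = $233.55
Parking fee: $10.31
Garnishment: $4,465.64 × 0.0377 = $168.35
(Employer's $320.42 toward parking fee is not withheld from the employee.)
Total deductions = $406.37 + $527.71 + $280.09 + $138.02 + $233.55 + $10.31 + $168.35 = $1,764.40
Net pay = $4,465.64 − $1,764.40 = $2,701.24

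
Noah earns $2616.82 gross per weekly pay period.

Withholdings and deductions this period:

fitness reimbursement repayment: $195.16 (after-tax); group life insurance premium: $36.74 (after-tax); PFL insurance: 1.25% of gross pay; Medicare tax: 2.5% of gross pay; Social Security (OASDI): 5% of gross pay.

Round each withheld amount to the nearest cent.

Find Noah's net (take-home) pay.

PFL insurance: $2616.82 × 0.0125 = $32.71
Social Security (OASDI): $2616.82 × 0.05 = $130.84
Medicare tax: $2616.82 × 0.025 = $65.42
Fitness reimbursement repayment: $195.16
Group life insurance premium: $36.74
Total deductions = $32.71 + $130.84 + $65.42 + $195.16 + $36.74 = $460.87
Net pay = $2616.82 − $460.87 = $2155.95

$2155.95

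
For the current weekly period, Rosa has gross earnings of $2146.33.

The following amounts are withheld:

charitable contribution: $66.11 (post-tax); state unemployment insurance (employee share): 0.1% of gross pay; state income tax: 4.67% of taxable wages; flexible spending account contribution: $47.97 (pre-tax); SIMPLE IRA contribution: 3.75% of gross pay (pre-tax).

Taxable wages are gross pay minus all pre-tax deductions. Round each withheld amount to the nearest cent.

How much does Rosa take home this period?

Flexible spending account contribution: $47.97
SIMPLE IRA contribution: $2146.33 × 0.0375 = $80.49
Pre-tax total = $47.97 + $80.49 = $128.46
Taxable wages = $2146.33 − $128.46 = $2017.87
State income tax: $2017.87 × 0.0467 = $94.23
State unemployment insurance (employee share): $2146.33 × 0.001 = $2.15
Charitable contribution: $66.11
Total deductions = $47.97 + $80.49 + $94.23 + $2.15 + $66.11 = $290.95
Net pay = $2146.33 − $290.95 = $1855.38

$1855.38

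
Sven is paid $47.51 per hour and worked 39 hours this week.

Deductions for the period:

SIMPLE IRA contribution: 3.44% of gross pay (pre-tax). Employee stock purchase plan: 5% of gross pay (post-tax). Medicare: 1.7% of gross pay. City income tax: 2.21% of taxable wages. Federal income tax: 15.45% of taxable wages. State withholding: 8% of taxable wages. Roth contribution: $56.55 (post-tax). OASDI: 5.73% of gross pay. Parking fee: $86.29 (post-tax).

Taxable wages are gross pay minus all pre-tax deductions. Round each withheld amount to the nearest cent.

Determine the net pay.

$956.91

Gross pay: 39 × $47.51 = $1,852.89
SIMPLE IRA contribution: $1,852.89 × 0.0344 = $63.74
Taxable wages = $1,852.89 − $63.74 = $1,789.15
Federal income tax: $1,789.15 × 0.1545 = $276.42
State withholding: $1,789.15 × 0.08 = $143.13
City income tax: $1,789.15 × 0.0221 = $39.54
Medicare: $1,852.89 × 0.017 = $31.50
OASDI: $1,852.89 × 0.0573 = $106.17
Parking fee: $86.29
Employee stock purchase plan: $1,852.89 × 0.05 = $92.64
Roth contribution: $56.55
Total deductions = $63.74 + $276.42 + $143.13 + $39.54 + $31.50 + $106.17 + $86.29 + $92.64 + $56.55 = $895.98
Net pay = $1,852.89 − $895.98 = $956.91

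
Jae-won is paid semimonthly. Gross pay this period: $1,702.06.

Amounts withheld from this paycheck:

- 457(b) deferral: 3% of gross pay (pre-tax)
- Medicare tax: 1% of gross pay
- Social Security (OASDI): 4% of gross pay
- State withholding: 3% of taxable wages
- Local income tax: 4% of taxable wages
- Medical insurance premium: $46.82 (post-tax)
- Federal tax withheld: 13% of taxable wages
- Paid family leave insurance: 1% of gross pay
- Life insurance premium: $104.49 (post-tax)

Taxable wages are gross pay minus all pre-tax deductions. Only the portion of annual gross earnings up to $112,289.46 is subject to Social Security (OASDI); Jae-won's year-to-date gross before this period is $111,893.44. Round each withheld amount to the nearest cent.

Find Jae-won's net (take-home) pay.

$1,119.61

457(b) deferral: $1,702.06 × 0.03 = $51.06
Taxable wages = $1,702.06 − $51.06 = $1,651.00
Local income tax: $1,651.00 × 0.04 = $66.04
State withholding: $1,651.00 × 0.03 = $49.53
Federal tax withheld: $1,651.00 × 0.13 = $214.63
Social Security (OASDI): only $112,289.46 − $111,893.44 = $396.02 of this check is subject → $396.02 × 0.04 = $15.84
Medicare tax: $1,702.06 × 0.01 = $17.02
Paid family leave insurance: $1,702.06 × 0.01 = $17.02
Medical insurance premium: $46.82
Life insurance premium: $104.49
Total deductions = $51.06 + $66.04 + $49.53 + $214.63 + $15.84 + $17.02 + $17.02 + $46.82 + $104.49 = $582.45
Net pay = $1,702.06 − $582.45 = $1,119.61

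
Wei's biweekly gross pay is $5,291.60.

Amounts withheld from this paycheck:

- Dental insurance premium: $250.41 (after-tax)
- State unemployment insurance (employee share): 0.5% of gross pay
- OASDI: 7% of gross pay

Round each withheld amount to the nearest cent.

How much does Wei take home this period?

State unemployment insurance (employee share): $5,291.60 × 0.005 = $26.46
OASDI: $5,291.60 × 0.07 = $370.41
Dental insurance premium: $250.41
Total deductions = $26.46 + $370.41 + $250.41 = $647.28
Net pay = $5,291.60 − $647.28 = $4,644.32

$4,644.32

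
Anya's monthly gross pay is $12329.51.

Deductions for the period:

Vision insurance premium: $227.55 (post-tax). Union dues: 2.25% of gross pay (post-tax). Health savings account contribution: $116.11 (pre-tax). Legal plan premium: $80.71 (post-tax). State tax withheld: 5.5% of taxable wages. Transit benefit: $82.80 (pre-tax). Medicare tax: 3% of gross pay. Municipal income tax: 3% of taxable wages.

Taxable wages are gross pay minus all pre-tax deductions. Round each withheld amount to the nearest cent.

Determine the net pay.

Health savings account contribution: $116.11
Transit benefit: $82.80
Pre-tax total = $116.11 + $82.80 = $198.91
Taxable wages = $12329.51 − $198.91 = $12130.60
State tax withheld: $12130.60 × 0.055 = $667.18
Municipal income tax: $12130.60 × 0.03 = $363.92
Medicare tax: $12329.51 × 0.03 = $369.89
Legal plan premium: $80.71
Union dues: $12329.51 × 0.0225 = $277.41
Vision insurance premium: $227.55
Total deductions = $116.11 + $82.80 + $667.18 + $363.92 + $369.89 + $80.71 + $277.41 + $227.55 = $2185.57
Net pay = $12329.51 − $2185.57 = $10143.94

$10143.94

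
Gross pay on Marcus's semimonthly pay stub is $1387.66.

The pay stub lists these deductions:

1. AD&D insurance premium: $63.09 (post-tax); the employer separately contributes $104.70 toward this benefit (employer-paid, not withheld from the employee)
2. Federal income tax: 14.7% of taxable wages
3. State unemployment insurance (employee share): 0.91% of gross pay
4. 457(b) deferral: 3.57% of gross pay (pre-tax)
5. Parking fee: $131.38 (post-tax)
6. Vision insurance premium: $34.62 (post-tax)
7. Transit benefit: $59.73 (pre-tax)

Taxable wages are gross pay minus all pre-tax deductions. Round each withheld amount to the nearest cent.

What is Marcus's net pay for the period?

457(b) deferral: $1387.66 × 0.0357 = $49.54
Transit benefit: $59.73
Pre-tax total = $49.54 + $59.73 = $109.27
Taxable wages = $1387.66 − $109.27 = $1278.39
Federal income tax: $1278.39 × 0.147 = $187.92
State unemployment insurance (employee share): $1387.66 × 0.0091 = $12.63
Vision insurance premium: $34.62
AD&D insurance premium: $63.09
Parking fee: $131.38
(Employer's $104.70 toward AD&D insurance premium is not withheld from the employee.)
Total deductions = $49.54 + $59.73 + $187.92 + $12.63 + $34.62 + $63.09 + $131.38 = $538.91
Net pay = $1387.66 − $538.91 = $848.75

$848.75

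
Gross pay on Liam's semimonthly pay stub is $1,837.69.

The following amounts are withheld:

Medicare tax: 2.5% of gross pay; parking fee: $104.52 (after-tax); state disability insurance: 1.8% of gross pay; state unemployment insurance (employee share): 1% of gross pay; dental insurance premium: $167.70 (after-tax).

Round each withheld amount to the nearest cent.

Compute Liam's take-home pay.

$1,468.07

Medicare tax: $1,837.69 × 0.025 = $45.94
State unemployment insurance (employee share): $1,837.69 × 0.01 = $18.38
State disability insurance: $1,837.69 × 0.018 = $33.08
Parking fee: $104.52
Dental insurance premium: $167.70
Total deductions = $45.94 + $18.38 + $33.08 + $104.52 + $167.70 = $369.62
Net pay = $1,837.69 − $369.62 = $1,468.07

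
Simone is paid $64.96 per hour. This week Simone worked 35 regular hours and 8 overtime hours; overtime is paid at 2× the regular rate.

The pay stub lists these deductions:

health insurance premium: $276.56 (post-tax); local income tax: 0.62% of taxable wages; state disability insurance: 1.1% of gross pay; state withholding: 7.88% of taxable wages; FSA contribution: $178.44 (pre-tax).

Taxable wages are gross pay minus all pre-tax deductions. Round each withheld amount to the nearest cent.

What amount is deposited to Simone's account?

$2,555.09

Regular pay: 35 × $64.96 = $2,273.60
Overtime pay: 8 × $64.96 × 2 = $1,039.36
Gross pay = $2,273.60 + $1,039.36 = $3,312.96
FSA contribution: $178.44
Taxable wages = $3,312.96 − $178.44 = $3,134.52
State withholding: $3,134.52 × 0.0788 = $247.00
Local income tax: $3,134.52 × 0.0062 = $19.43
State disability insurance: $3,312.96 × 0.011 = $36.44
Health insurance premium: $276.56
Total deductions = $178.44 + $247.00 + $19.43 + $36.44 + $276.56 = $757.87
Net pay = $3,312.96 − $757.87 = $2,555.09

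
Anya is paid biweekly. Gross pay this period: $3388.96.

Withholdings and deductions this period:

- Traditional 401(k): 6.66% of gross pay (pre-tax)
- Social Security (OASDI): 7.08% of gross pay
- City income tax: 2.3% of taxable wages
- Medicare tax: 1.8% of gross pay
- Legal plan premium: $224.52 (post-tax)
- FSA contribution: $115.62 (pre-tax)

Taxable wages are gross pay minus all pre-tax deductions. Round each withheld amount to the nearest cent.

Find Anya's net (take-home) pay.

FSA contribution: $115.62
Traditional 401(k): $3388.96 × 0.0666 = $225.70
Pre-tax total = $115.62 + $225.70 = $341.32
Taxable wages = $3388.96 − $341.32 = $3047.64
City income tax: $3047.64 × 0.023 = $70.10
Medicare tax: $3388.96 × 0.018 = $61.00
Social Security (OASDI): $3388.96 × 0.0708 = $239.94
Legal plan premium: $224.52
Total deductions = $115.62 + $225.70 + $70.10 + $61.00 + $239.94 + $224.52 = $936.88
Net pay = $3388.96 − $936.88 = $2452.08

$2452.08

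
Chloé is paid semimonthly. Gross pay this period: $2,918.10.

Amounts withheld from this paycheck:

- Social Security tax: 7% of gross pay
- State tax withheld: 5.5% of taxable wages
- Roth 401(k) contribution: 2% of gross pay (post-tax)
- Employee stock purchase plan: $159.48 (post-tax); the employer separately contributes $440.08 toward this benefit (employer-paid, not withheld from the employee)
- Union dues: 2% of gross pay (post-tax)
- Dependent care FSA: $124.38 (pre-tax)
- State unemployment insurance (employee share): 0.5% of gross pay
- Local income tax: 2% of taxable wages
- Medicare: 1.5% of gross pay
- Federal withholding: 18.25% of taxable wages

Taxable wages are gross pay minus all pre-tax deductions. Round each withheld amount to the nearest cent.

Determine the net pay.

$1,535.52

Dependent care FSA: $124.38
Taxable wages = $2,918.10 − $124.38 = $2,793.72
Federal withholding: $2,793.72 × 0.1825 = $509.85
Local income tax: $2,793.72 × 0.02 = $55.87
State tax withheld: $2,793.72 × 0.055 = $153.65
State unemployment insurance (employee share): $2,918.10 × 0.005 = $14.59
Social Security tax: $2,918.10 × 0.07 = $204.27
Medicare: $2,918.10 × 0.015 = $43.77
Roth 401(k) contribution: $2,918.10 × 0.02 = $58.36
Union dues: $2,918.10 × 0.02 = $58.36
Employee stock purchase plan: $159.48
(Employer's $440.08 toward employee stock purchase plan is not withheld from the employee.)
Total deductions = $124.38 + $509.85 + $55.87 + $153.65 + $14.59 + $204.27 + $43.77 + $58.36 + $58.36 + $159.48 = $1,382.58
Net pay = $2,918.10 − $1,382.58 = $1,535.52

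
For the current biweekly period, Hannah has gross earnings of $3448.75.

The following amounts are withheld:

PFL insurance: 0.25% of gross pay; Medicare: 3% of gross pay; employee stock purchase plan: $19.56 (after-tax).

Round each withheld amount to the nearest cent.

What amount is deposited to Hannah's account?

$3317.11

Medicare: $3448.75 × 0.03 = $103.46
PFL insurance: $3448.75 × 0.0025 = $8.62
Employee stock purchase plan: $19.56
Total deductions = $103.46 + $8.62 + $19.56 = $131.64
Net pay = $3448.75 − $131.64 = $3317.11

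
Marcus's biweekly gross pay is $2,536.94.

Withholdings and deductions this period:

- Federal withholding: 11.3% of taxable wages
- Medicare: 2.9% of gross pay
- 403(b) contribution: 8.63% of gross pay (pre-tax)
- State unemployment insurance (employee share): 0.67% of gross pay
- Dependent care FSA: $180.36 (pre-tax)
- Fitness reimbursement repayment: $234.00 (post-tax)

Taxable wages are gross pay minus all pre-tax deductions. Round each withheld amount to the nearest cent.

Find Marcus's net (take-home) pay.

Dependent care FSA: $180.36
403(b) contribution: $2,536.94 × 0.0863 = $218.94
Pre-tax total = $180.36 + $218.94 = $399.30
Taxable wages = $2,536.94 − $399.30 = $2,137.64
Federal withholding: $2,137.64 × 0.113 = $241.55
State unemployment insurance (employee share): $2,536.94 × 0.0067 = $17.00
Medicare: $2,536.94 × 0.029 = $73.57
Fitness reimbursement repayment: $234.00
Total deductions = $180.36 + $218.94 + $241.55 + $17.00 + $73.57 + $234.00 = $965.42
Net pay = $2,536.94 − $965.42 = $1,571.52

$1,571.52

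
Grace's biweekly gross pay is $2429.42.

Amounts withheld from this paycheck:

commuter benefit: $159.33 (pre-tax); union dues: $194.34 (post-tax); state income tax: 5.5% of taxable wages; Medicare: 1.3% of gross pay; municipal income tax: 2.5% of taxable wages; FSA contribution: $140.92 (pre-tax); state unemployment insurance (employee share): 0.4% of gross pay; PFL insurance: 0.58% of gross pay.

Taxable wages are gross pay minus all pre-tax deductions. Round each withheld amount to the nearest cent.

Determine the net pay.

Commuter benefit: $159.33
FSA contribution: $140.92
Pre-tax total = $159.33 + $140.92 = $300.25
Taxable wages = $2429.42 − $300.25 = $2129.17
Municipal income tax: $2129.17 × 0.025 = $53.23
State income tax: $2129.17 × 0.055 = $117.10
PFL insurance: $2429.42 × 0.0058 = $14.09
State unemployment insurance (employee share): $2429.42 × 0.004 = $9.72
Medicare: $2429.42 × 0.013 = $31.58
Union dues: $194.34
Total deductions = $159.33 + $140.92 + $53.23 + $117.10 + $14.09 + $9.72 + $31.58 + $194.34 = $720.31
Net pay = $2429.42 − $720.31 = $1709.11

$1709.11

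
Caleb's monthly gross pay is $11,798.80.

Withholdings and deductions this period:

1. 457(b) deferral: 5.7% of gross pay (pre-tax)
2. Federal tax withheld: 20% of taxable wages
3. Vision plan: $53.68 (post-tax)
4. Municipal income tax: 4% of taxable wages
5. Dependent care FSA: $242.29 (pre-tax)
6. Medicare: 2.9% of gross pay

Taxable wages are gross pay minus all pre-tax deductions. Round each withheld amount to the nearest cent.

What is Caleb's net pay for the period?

457(b) deferral: $11,798.80 × 0.057 = $672.53
Dependent care FSA: $242.29
Pre-tax total = $672.53 + $242.29 = $914.82
Taxable wages = $11,798.80 − $914.82 = $10,883.98
Municipal income tax: $10,883.98 × 0.04 = $435.36
Federal tax withheld: $10,883.98 × 0.2 = $2,176.80
Medicare: $11,798.80 × 0.029 = $342.17
Vision plan: $53.68
Total deductions = $672.53 + $242.29 + $435.36 + $2,176.80 + $342.17 + $53.68 = $3,922.83
Net pay = $11,798.80 − $3,922.83 = $7,875.97

$7,875.97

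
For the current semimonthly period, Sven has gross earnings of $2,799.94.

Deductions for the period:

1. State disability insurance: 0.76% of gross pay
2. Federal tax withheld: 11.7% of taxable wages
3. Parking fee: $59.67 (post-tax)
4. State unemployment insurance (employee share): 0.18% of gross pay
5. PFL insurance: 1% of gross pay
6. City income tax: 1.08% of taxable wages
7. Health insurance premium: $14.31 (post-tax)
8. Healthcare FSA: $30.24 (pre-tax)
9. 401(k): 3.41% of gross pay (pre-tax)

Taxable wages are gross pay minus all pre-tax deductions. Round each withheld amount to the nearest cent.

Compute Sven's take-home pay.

$2,204.16

Healthcare FSA: $30.24
401(k): $2,799.94 × 0.0341 = $95.48
Pre-tax total = $30.24 + $95.48 = $125.72
Taxable wages = $2,799.94 − $125.72 = $2,674.22
Federal tax withheld: $2,674.22 × 0.117 = $312.88
City income tax: $2,674.22 × 0.0108 = $28.88
State unemployment insurance (employee share): $2,799.94 × 0.0018 = $5.04
PFL insurance: $2,799.94 × 0.01 = $28.00
State disability insurance: $2,799.94 × 0.0076 = $21.28
Parking fee: $59.67
Health insurance premium: $14.31
Total deductions = $30.24 + $95.48 + $312.88 + $28.88 + $5.04 + $28.00 + $21.28 + $59.67 + $14.31 = $595.78
Net pay = $2,799.94 − $595.78 = $2,204.16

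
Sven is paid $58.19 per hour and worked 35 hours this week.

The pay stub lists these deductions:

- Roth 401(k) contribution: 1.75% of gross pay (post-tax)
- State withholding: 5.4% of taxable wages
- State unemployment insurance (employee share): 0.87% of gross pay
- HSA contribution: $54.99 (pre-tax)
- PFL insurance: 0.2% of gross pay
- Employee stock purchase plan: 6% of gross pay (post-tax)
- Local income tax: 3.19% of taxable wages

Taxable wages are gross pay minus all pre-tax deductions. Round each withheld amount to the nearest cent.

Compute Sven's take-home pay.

$1631.81

Gross pay: 35 × $58.19 = $2036.65
HSA contribution: $54.99
Taxable wages = $2036.65 − $54.99 = $1981.66
Local income tax: $1981.66 × 0.0319 = $63.21
State withholding: $1981.66 × 0.054 = $107.01
State unemployment insurance (employee share): $2036.65 × 0.0087 = $17.72
PFL insurance: $2036.65 × 0.002 = $4.07
Employee stock purchase plan: $2036.65 × 0.06 = $122.20
Roth 401(k) contribution: $2036.65 × 0.0175 = $35.64
Total deductions = $54.99 + $63.21 + $107.01 + $17.72 + $4.07 + $122.20 + $35.64 = $404.84
Net pay = $2036.65 − $404.84 = $1631.81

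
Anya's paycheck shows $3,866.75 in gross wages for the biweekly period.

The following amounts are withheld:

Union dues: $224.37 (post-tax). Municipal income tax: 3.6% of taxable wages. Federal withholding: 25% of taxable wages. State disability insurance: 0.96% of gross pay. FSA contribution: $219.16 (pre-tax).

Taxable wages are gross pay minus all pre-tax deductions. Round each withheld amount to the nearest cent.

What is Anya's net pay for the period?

FSA contribution: $219.16
Taxable wages = $3,866.75 − $219.16 = $3,647.59
Municipal income tax: $3,647.59 × 0.036 = $131.31
Federal withholding: $3,647.59 × 0.25 = $911.90
State disability insurance: $3,866.75 × 0.0096 = $37.12
Union dues: $224.37
Total deductions = $219.16 + $131.31 + $911.90 + $37.12 + $224.37 = $1,523.86
Net pay = $3,866.75 − $1,523.86 = $2,342.89

$2,342.89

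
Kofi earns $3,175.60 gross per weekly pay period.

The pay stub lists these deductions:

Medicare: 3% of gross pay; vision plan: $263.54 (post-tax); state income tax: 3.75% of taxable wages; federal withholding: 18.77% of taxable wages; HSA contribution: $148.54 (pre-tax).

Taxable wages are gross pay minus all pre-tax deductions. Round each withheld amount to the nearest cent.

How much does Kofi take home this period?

HSA contribution: $148.54
Taxable wages = $3,175.60 − $148.54 = $3,027.06
State income tax: $3,027.06 × 0.0375 = $113.51
Federal withholding: $3,027.06 × 0.1877 = $568.18
Medicare: $3,175.60 × 0.03 = $95.27
Vision plan: $263.54
Total deductions = $148.54 + $113.51 + $568.18 + $95.27 + $263.54 = $1,189.04
Net pay = $3,175.60 − $1,189.04 = $1,986.56

$1,986.56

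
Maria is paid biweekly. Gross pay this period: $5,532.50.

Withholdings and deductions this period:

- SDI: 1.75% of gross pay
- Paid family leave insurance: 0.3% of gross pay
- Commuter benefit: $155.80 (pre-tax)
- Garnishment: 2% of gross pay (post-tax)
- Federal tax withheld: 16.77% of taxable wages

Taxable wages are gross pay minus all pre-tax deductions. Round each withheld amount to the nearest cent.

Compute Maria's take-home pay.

$4,250.96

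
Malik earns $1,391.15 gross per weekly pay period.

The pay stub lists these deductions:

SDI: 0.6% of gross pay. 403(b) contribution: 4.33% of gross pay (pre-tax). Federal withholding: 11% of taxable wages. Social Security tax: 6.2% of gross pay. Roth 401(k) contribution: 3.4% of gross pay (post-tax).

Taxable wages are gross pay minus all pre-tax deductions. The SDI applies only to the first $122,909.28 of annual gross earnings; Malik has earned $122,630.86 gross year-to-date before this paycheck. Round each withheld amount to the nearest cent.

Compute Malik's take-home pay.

403(b) contribution: $1,391.15 × 0.0433 = $60.24
Taxable wages = $1,391.15 − $60.24 = $1,330.91
Federal withholding: $1,330.91 × 0.11 = $146.40
SDI: only $122,909.28 − $122,630.86 = $278.42 of this check is subject → $278.42 × 0.006 = $1.67
Social Security tax: $1,391.15 × 0.062 = $86.25
Roth 401(k) contribution: $1,391.15 × 0.034 = $47.30
Total deductions = $60.24 + $146.40 + $1.67 + $86.25 + $47.30 = $341.86
Net pay = $1,391.15 − $341.86 = $1,049.29

$1,049.29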